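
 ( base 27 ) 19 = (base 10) 36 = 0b100100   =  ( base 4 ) 210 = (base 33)13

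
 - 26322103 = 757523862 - 783845965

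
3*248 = 744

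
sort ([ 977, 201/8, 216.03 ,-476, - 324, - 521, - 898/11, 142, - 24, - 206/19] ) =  [ - 521,-476, - 324, - 898/11, - 24, - 206/19,201/8, 142,216.03  ,  977]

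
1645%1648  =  1645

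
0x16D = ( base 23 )FK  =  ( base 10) 365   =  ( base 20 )I5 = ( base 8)555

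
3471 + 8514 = 11985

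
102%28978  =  102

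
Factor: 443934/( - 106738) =  -  3^3*83^( - 1 )*643^( - 1 )*8221^1 = - 221967/53369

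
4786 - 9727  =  -4941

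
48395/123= 393+ 56/123 = 393.46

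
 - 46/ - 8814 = 23/4407=0.01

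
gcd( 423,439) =1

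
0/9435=0 = 0.00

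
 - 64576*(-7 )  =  452032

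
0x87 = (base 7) 252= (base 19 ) 72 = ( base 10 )135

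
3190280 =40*79757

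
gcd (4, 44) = 4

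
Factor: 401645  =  5^1*80329^1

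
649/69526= 649/69526= 0.01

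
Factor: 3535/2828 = 5/4 = 2^(-2)*5^1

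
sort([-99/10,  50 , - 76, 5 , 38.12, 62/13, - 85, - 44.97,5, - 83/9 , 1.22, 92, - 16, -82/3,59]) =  [ - 85, - 76, - 44.97, - 82/3, - 16, - 99/10, - 83/9,  1.22,  62/13, 5,5, 38.12,50 , 59, 92] 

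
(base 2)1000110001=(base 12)3A9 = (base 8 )1061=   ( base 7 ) 1431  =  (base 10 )561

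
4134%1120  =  774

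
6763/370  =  6763/370 = 18.28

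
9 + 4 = 13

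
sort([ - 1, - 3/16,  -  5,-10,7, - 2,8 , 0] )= [ - 10, - 5, - 2, - 1, - 3/16,0,7, 8 ] 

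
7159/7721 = 7159/7721 =0.93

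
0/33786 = 0  =  0.00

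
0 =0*44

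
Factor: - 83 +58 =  - 5^2 = - 25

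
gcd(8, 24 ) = 8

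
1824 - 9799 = -7975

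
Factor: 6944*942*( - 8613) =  -56339769024=- 2^6 * 3^4  *7^1 * 11^1*29^1*31^1*157^1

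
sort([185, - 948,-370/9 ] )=[ - 948,  -  370/9,185]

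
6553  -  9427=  - 2874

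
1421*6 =8526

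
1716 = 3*572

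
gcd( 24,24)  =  24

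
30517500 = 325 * 93900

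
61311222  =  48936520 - -12374702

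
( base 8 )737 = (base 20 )13J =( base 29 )gf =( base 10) 479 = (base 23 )kj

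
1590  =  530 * 3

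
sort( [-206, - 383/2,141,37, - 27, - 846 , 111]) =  [ - 846, - 206,  -  383/2,  -  27, 37, 111, 141]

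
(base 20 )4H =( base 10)97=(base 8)141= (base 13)76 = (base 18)57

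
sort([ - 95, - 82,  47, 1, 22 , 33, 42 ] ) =[- 95 , - 82, 1, 22,  33, 42, 47]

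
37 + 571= 608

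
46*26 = 1196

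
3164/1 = 3164 = 3164.00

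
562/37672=281/18836 = 0.01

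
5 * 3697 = 18485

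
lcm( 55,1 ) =55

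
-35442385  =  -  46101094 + 10658709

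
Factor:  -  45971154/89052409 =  - 2^1*3^2*17^(-1 ) *367^1*6959^1*5238377^(- 1 )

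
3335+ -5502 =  - 2167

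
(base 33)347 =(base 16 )D4E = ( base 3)11200011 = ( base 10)3406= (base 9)4604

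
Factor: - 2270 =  - 2^1 * 5^1*227^1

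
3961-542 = 3419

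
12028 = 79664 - 67636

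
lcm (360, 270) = 1080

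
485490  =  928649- 443159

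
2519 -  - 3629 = 6148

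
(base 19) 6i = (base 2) 10000100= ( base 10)132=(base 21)66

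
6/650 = 3/325 = 0.01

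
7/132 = 7/132 = 0.05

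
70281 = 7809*9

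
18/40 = 9/20 = 0.45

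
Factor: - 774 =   -  2^1*3^2 * 43^1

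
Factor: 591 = 3^1*197^1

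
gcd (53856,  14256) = 1584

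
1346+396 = 1742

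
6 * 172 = 1032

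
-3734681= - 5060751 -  - 1326070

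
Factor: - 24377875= -5^3 * 195023^1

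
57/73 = 57/73 = 0.78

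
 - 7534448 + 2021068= -5513380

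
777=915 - 138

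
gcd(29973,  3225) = 3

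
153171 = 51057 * 3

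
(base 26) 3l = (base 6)243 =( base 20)4j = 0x63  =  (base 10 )99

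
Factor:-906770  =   - 2^1*5^1*90677^1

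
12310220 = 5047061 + 7263159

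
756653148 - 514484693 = 242168455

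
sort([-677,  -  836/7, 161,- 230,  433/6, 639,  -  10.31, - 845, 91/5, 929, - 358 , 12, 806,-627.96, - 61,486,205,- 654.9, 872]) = [-845,-677, - 654.9, - 627.96 ,-358 , - 230,-836/7 ,-61,  -  10.31,12, 91/5, 433/6, 161, 205, 486, 639, 806, 872,929] 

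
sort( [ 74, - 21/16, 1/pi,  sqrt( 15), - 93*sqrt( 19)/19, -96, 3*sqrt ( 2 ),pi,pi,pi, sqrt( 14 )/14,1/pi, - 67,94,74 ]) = [ - 96,-67 ,  -  93*sqrt( 19 ) /19, - 21/16, sqrt( 14)/14,1/pi,  1/pi,  pi,pi,pi,  sqrt( 15),3*sqrt ( 2),74,74,94 ]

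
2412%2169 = 243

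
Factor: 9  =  3^2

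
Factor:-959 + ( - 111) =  - 1070   =  -2^1*5^1*107^1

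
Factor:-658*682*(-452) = 202837712=   2^4*7^1*11^1*31^1*47^1 * 113^1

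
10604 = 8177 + 2427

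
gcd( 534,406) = 2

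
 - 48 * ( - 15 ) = 720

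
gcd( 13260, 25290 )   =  30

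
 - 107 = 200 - 307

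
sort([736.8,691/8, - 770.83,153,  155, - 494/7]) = [ -770.83, - 494/7,691/8,153,155,736.8]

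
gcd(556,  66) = 2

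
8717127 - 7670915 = 1046212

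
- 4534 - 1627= - 6161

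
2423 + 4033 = 6456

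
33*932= 30756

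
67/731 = 67/731= 0.09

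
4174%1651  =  872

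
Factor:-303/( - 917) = 3^1*7^( - 1)*101^1*131^(  -  1)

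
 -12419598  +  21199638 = 8780040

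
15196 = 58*262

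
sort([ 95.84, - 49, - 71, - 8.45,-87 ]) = [  -  87,-71, -49, - 8.45, 95.84 ]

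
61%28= 5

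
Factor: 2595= 3^1*5^1*173^1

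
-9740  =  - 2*4870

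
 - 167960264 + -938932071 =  - 1106892335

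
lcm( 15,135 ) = 135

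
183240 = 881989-698749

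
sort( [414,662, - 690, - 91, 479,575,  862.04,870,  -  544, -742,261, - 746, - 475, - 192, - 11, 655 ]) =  [ - 746, - 742, - 690, - 544, - 475, - 192, -91, - 11 , 261,414, 479, 575,655 , 662, 862.04, 870 ]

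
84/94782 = 14/15797 =0.00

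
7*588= 4116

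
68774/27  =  68774/27  =  2547.19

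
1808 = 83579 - 81771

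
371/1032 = 371/1032=0.36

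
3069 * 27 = 82863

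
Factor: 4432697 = 197^1*22501^1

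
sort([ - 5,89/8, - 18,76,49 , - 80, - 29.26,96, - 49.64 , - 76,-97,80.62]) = [ - 97, - 80, - 76, - 49.64, - 29.26, -18, - 5,  89/8 , 49, 76, 80.62,96] 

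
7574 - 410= 7164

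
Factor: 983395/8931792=2^(- 4)*3^(-1)*5^1 * 7^1 * 317^( - 1) * 587^( - 1) * 28097^1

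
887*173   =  153451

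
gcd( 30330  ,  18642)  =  6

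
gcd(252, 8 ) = 4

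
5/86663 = 5/86663 =0.00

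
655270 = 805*814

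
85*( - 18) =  - 1530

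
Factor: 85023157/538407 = 3^(- 4)  *17^ ( -2)*19^1* 29^1*6709^1   =  3696659/23409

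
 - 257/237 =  - 257/237 = - 1.08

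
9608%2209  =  772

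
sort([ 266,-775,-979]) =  [ - 979, - 775,266 ]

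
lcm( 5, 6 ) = 30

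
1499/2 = 1499/2 = 749.50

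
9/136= 9/136 = 0.07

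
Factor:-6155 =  - 5^1  *1231^1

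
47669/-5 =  - 47669/5 = - 9533.80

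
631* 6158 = 3885698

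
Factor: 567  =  3^4*7^1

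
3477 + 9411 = 12888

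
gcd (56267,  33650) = 1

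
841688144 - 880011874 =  -38323730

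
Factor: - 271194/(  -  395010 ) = 587/855  =  3^( - 2 )*5^(  -  1 )*19^( - 1 )*587^1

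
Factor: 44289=3^2*7^1*19^1 * 37^1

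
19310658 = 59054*327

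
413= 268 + 145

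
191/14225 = 191/14225 = 0.01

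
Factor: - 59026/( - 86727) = 2^1*3^( - 1 )*11^1*2683^1*28909^( - 1)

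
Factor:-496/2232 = - 2^1 * 3^ (-2) = - 2/9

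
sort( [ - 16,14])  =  [ - 16,14 ]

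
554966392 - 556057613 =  - 1091221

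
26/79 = 26/79 = 0.33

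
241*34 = 8194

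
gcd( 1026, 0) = 1026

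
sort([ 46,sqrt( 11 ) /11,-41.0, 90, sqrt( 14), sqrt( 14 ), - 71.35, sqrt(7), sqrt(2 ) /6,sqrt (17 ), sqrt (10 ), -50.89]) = [ - 71.35, - 50.89, - 41.0 , sqrt( 2)/6,sqrt( 11)/11, sqrt( 7 ),sqrt( 10 ),sqrt (14 ),sqrt (14 ),  sqrt( 17 ), 46, 90]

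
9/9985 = 9/9985 = 0.00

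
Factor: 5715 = 3^2*5^1*127^1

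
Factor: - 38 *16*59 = -35872 = - 2^5*19^1*59^1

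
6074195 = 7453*815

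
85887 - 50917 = 34970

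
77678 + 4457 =82135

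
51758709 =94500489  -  42741780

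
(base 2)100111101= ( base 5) 2232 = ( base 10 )317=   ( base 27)bk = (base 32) 9T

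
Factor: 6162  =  2^1*3^1*13^1*79^1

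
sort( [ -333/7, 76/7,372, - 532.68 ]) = [ - 532.68, - 333/7, 76/7  ,  372 ]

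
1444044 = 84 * 17191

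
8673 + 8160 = 16833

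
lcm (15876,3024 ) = 63504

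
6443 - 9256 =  - 2813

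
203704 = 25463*8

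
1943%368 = 103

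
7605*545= 4144725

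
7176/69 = 104 =104.00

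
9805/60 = 1961/12= 163.42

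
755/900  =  151/180 = 0.84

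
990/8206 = 45/373 = 0.12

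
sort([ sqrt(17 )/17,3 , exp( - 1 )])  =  [sqrt(17 )/17 , exp( - 1 ),3 ]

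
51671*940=48570740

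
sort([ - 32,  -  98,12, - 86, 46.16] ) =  [-98, - 86, -32, 12,46.16]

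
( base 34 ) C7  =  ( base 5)3130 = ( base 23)I1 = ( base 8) 637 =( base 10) 415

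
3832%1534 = 764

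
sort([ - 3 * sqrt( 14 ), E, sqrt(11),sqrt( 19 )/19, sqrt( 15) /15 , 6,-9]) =[ - 3*sqrt ( 14),-9,sqrt(19)/19,sqrt( 15)/15, E,sqrt( 11 ) , 6] 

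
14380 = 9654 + 4726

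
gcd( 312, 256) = 8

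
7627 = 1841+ 5786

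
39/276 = 13/92 = 0.14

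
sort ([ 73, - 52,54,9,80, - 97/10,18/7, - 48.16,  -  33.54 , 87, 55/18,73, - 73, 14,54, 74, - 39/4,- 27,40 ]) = [ - 73, -52,-48.16,- 33.54,  -  27,-39/4,- 97/10, 18/7, 55/18,9,14,40, 54,54,73, 73,74,80,87]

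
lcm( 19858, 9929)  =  19858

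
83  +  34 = 117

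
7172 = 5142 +2030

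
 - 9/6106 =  - 1+6097/6106 = -  0.00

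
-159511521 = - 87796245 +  - 71715276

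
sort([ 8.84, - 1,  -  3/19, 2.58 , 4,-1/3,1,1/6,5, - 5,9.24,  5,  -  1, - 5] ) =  [ - 5, - 5,-1, - 1, - 1/3, - 3/19,1/6,1 , 2.58,4, 5,5,8.84,9.24] 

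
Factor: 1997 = 1997^1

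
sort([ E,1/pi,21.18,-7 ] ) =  [-7,1/pi,E,21.18] 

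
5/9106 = 5/9106 = 0.00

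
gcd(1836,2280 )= 12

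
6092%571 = 382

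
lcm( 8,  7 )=56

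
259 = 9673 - 9414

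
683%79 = 51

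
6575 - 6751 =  - 176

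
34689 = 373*93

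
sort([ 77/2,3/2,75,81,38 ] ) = [ 3/2,38,77/2,75,81 ]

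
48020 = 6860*7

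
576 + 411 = 987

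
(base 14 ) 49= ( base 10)65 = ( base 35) 1u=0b1000001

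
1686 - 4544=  - 2858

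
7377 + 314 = 7691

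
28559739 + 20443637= 49003376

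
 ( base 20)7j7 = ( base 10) 3187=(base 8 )6163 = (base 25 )52c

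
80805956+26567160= 107373116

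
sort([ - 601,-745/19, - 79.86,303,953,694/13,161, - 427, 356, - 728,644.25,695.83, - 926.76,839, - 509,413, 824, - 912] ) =[ - 926.76, - 912, - 728, - 601,-509, - 427,- 79.86, - 745/19,694/13, 161,303, 356, 413,644.25,695.83, 824,839,953] 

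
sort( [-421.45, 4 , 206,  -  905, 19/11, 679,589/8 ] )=[-905,-421.45, 19/11, 4,589/8, 206 , 679 ] 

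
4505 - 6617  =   - 2112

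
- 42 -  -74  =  32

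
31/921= 31/921 = 0.03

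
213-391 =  -178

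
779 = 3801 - 3022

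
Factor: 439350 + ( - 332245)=107105 = 5^1* 31^1*691^1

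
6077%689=565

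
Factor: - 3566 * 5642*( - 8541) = 2^2 * 3^2*7^1*13^2*31^1  *73^1*1783^1 = 171839556252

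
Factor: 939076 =2^2 *234769^1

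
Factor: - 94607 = - 89^1*1063^1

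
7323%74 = 71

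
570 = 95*6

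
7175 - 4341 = 2834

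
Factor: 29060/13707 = 2^2*3^(-2)*5^1*1453^1 * 1523^( - 1)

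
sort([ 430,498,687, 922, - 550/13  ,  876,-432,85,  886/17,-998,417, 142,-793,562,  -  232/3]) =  [ - 998, - 793, - 432, - 232/3, - 550/13,886/17,85,  142,417,430,498 , 562, 687, 876, 922 ] 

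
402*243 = 97686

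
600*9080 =5448000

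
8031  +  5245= 13276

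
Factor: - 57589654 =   -  2^1*23^1*409^1*3061^1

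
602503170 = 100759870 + 501743300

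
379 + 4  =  383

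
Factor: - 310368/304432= - 2^1*3^1*61^1*359^( - 1) = - 366/359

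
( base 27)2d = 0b1000011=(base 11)61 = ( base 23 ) 2l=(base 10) 67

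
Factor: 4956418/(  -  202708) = -2^( -1)*11^( - 1)*271^(  -  1 )*145777^1=- 145777/5962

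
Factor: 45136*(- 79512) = -2^7*3^1*7^1 * 13^1*31^1*3313^1 = - 3588853632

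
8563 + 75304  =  83867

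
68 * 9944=676192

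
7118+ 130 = 7248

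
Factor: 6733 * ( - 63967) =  - 430689811 = -47^1*1361^1*6733^1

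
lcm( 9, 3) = 9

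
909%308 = 293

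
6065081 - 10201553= -4136472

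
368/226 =184/113 = 1.63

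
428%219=209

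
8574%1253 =1056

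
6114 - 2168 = 3946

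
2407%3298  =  2407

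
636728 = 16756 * 38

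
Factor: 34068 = 2^2*3^1* 17^1*167^1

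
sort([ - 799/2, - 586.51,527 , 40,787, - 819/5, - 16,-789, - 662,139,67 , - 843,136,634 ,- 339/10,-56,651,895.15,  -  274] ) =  [ - 843,-789, - 662, - 586.51,  -  799/2, - 274, - 819/5, - 56, - 339/10, - 16,40, 67,136,139,527, 634, 651,787,  895.15] 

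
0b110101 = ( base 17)32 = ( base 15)38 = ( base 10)53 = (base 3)1222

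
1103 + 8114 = 9217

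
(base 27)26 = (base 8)74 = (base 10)60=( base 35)1P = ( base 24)2c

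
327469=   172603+154866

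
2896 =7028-4132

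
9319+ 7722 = 17041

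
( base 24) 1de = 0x386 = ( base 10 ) 902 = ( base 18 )2e2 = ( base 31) t3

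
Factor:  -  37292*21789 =-2^2*3^4*269^1* 9323^1 = -812555388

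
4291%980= 371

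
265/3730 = 53/746 =0.07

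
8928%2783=579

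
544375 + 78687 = 623062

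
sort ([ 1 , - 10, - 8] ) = [ -10, - 8, 1]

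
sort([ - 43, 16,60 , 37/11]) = [ - 43,37/11,16 , 60]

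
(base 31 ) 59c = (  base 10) 5096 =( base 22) ABE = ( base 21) bbe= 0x13E8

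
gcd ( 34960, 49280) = 80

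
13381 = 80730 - 67349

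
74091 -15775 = 58316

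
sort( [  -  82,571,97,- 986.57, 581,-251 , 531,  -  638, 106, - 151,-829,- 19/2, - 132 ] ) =[ - 986.57 , - 829, - 638, - 251, - 151, - 132,-82, - 19/2,97,106, 531,571 , 581]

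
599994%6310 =544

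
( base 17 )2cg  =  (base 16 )31e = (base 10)798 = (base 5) 11143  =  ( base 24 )196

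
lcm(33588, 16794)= 33588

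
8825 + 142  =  8967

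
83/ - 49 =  - 83/49=- 1.69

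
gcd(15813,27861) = 753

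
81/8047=81/8047 = 0.01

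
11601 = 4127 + 7474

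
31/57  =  31/57= 0.54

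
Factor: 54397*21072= 2^4*3^1 *7^1*19^1*409^1*439^1= 1146253584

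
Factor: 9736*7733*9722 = 731954680336  =  2^4*11^1 *19^1*37^1*1217^1*4861^1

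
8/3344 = 1/418 = 0.00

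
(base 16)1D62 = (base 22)FBK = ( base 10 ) 7522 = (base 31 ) 7PK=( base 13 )3568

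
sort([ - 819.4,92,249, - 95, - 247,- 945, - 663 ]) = [ - 945,-819.4, - 663,  -  247, - 95 , 92, 249] 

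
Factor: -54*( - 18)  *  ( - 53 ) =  - 51516 = - 2^2*3^5*53^1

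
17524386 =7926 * 2211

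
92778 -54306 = 38472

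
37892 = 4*9473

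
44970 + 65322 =110292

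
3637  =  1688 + 1949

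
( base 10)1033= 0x409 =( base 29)16I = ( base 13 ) 616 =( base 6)4441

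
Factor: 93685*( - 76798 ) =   -  7194820630 = -2^1*5^1*19^1*41^1*43^1*47^1*457^1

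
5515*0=0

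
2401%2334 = 67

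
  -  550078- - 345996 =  - 204082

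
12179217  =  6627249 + 5551968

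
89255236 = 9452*9443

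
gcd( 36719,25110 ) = 1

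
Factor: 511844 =2^2 * 41^1*3121^1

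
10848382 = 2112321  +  8736061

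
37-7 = 30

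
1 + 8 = 9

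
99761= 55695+44066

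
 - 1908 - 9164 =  - 11072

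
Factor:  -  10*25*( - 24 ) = 2^4 * 3^1*5^3 = 6000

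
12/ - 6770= - 6/3385= - 0.00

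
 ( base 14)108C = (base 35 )2BX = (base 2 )101100110100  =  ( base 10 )2868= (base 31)2UG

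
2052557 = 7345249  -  5292692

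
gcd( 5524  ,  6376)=4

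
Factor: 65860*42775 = 2^2*5^3*29^1*37^1 * 59^1 * 89^1 = 2817161500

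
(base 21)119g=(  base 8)23263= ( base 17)204D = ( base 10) 9907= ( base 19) 1888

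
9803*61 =597983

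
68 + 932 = 1000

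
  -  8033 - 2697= - 10730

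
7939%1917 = 271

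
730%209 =103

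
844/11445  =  844/11445 = 0.07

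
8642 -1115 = 7527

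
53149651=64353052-11203401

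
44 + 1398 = 1442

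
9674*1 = 9674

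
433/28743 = 433/28743=0.02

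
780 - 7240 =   -  6460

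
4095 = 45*91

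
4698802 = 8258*569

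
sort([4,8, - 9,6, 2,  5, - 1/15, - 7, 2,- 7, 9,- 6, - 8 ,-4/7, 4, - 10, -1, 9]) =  [ - 10, - 9, - 8 , - 7,  -  7,- 6, - 1, - 4/7, - 1/15,2,2, 4, 4, 5, 6, 8, 9, 9] 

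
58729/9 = 58729/9 = 6525.44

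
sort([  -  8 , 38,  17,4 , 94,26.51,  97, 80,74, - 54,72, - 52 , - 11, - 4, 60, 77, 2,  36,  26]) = [ - 54, - 52, - 11, - 8, -4,2,4, 17, 26,26.51,36, 38,60,72,74, 77,80, 94, 97 ]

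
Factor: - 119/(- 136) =2^(-3 )*7^1 = 7/8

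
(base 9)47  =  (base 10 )43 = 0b101011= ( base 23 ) 1k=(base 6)111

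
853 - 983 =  - 130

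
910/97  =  9 + 37/97=9.38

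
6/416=3/208  =  0.01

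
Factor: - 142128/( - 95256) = 94/63 = 2^1*3^(- 2 )*7^( - 1 )*47^1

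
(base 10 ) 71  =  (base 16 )47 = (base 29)2d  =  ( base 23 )32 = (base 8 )107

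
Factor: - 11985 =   -  3^1*5^1*17^1*47^1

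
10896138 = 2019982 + 8876156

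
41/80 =41/80 = 0.51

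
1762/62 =881/31 = 28.42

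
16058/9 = 1784+2/9 = 1784.22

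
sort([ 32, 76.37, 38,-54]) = [  -  54, 32, 38, 76.37 ] 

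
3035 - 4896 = - 1861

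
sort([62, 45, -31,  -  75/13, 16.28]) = [  -  31,  -  75/13,16.28,45,62 ] 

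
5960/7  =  5960/7 = 851.43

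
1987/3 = 662 + 1/3 = 662.33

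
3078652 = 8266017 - 5187365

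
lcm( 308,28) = 308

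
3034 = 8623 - 5589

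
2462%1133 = 196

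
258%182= 76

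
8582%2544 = 950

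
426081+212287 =638368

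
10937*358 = 3915446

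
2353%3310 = 2353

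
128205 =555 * 231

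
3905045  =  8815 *443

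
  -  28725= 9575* (-3)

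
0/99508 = 0 = 0.00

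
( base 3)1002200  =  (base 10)801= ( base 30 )ql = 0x321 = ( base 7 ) 2223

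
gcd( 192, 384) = 192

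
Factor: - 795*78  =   - 2^1*3^2 * 5^1 * 13^1*53^1 = - 62010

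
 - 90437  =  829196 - 919633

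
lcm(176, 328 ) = 7216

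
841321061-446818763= 394502298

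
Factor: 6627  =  3^1*47^2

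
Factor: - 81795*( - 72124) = 5899382580 = 2^2*3^1*5^1* 7^1 * 13^1 * 19^2*41^1*73^1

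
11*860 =9460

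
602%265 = 72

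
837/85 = 837/85 = 9.85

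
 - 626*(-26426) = 16542676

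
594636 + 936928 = 1531564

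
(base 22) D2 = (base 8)440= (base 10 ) 288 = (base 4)10200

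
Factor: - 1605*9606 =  - 2^1*3^2*  5^1*107^1*1601^1 = - 15417630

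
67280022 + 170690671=237970693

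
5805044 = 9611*604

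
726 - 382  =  344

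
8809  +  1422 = 10231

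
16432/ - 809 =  - 16432/809 = - 20.31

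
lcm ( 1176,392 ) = 1176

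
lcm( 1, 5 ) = 5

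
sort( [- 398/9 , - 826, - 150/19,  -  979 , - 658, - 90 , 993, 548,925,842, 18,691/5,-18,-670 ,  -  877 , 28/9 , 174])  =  [ - 979, - 877, - 826,- 670,  -  658,  -  90, - 398/9,  -  18 , - 150/19, 28/9, 18,691/5,174,548 , 842, 925,993] 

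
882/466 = 441/233 =1.89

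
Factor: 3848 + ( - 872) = 2976 =2^5*3^1*31^1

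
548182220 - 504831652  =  43350568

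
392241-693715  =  -301474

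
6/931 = 6/931 = 0.01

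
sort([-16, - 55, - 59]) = [ - 59, - 55, - 16]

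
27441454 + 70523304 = 97964758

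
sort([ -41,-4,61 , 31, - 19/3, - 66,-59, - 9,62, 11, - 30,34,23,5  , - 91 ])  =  [ - 91, - 66 ,  -  59 ,  -  41,- 30, - 9, - 19/3, - 4,5, 11,23, 31,34,61,62] 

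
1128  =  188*6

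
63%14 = 7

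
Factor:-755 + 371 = - 384 = - 2^7  *3^1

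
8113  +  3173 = 11286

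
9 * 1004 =9036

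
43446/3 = 14482 = 14482.00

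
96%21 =12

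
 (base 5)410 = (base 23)4d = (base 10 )105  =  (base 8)151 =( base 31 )3C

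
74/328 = 37/164 = 0.23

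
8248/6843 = 1 + 1405/6843 = 1.21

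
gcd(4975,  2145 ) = 5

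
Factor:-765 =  - 3^2*5^1*17^1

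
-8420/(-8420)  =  1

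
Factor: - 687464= -2^3*85933^1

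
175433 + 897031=1072464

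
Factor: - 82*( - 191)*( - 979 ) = - 2^1*  11^1 * 41^1 * 89^1 * 191^1 =- 15333098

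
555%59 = 24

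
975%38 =25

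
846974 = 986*859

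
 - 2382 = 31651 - 34033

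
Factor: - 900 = - 2^2*3^2*5^2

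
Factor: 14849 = 31^1*479^1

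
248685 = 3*82895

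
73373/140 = 73373/140=524.09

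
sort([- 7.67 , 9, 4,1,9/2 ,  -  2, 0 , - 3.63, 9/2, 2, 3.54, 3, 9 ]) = [-7.67, - 3.63, - 2, 0,1,2, 3, 3.54,4, 9/2 , 9/2, 9 , 9] 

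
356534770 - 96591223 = 259943547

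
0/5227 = 0 = 0.00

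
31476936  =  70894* 444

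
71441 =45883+25558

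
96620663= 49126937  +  47493726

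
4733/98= 48+29/98 = 48.30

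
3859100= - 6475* (-596 ) 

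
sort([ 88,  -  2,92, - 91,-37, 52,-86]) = [ - 91, - 86, - 37, - 2, 52, 88,92 ]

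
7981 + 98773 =106754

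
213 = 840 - 627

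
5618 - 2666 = 2952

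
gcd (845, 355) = 5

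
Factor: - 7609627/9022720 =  - 2^(-8 )*5^( - 1)*7^( - 1)*19^(- 1)*53^( - 1 )*7609627^1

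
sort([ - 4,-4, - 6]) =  [ - 6, - 4, - 4]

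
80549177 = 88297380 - 7748203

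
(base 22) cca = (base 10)6082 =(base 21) dgd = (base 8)13702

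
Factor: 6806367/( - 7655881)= - 3^2*23^1*131^1*251^1 * 7655881^( - 1 )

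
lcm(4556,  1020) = 68340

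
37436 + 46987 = 84423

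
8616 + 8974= 17590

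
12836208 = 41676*308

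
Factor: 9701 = 89^1*109^1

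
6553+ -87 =6466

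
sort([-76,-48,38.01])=[ - 76, - 48,38.01] 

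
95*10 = 950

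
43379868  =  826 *52518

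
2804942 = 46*60977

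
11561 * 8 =92488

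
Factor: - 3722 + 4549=827^1  =  827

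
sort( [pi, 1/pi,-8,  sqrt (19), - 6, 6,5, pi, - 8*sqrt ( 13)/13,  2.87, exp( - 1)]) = [ -8, - 6, - 8*sqrt( 13)/13, 1/pi, exp( - 1),2.87 , pi,  pi,  sqrt( 19), 5,6] 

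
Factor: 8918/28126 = 13/41 = 13^1*41^(-1 ) 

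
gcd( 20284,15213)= 5071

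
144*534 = 76896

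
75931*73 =5542963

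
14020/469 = 14020/469=29.89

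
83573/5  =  83573/5  =  16714.60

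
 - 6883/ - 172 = 40 + 3/172 = 40.02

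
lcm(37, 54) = 1998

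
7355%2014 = 1313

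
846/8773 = 846/8773 = 0.10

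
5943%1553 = 1284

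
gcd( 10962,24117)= 3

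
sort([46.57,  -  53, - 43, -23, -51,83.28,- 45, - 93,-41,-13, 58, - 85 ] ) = [ - 93 ,-85, - 53,-51, - 45, - 43,-41,-23,-13 , 46.57, 58,  83.28]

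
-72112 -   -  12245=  - 59867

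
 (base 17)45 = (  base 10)73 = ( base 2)1001001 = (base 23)34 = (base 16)49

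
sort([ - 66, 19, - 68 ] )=[ - 68,- 66,19]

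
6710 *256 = 1717760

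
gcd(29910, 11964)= 5982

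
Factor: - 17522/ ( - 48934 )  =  43^( - 1)*569^( - 1)*8761^1  =  8761/24467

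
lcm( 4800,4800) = 4800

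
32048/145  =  221 + 3/145 = 221.02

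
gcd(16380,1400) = 140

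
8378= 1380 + 6998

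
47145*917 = 43231965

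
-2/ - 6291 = 2/6291 = 0.00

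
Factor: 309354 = 2^1*3^1*47^1*1097^1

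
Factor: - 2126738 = -2^1*499^1*2131^1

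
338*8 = 2704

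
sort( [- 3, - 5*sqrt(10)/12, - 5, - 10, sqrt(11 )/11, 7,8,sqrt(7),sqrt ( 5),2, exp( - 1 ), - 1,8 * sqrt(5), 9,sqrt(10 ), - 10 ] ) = [ - 10, - 10,  -  5, - 3, -5*sqrt( 10)/12 , - 1,sqrt( 11 )/11,exp( - 1 ), 2,sqrt(5),  sqrt(7 ), sqrt(10 ), 7,8 , 9,8*sqrt(5) ]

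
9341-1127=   8214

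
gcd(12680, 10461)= 317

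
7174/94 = 76 + 15/47 = 76.32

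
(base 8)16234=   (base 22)F2K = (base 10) 7324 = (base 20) i64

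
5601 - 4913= 688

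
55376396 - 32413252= 22963144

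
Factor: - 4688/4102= - 2^3 * 7^(- 1) = - 8/7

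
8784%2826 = 306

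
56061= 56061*1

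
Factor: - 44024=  - 2^3 * 5503^1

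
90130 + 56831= 146961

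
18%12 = 6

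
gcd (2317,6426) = 7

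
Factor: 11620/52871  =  20/91 = 2^2*5^1 * 7^( - 1)*13^( - 1)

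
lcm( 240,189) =15120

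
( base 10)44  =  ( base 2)101100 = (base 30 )1e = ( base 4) 230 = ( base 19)26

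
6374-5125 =1249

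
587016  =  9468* 62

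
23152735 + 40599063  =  63751798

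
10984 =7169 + 3815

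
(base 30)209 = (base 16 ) 711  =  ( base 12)1069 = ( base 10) 1809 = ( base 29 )24B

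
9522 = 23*414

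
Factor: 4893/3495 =7/5  =  5^(-1)*7^1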